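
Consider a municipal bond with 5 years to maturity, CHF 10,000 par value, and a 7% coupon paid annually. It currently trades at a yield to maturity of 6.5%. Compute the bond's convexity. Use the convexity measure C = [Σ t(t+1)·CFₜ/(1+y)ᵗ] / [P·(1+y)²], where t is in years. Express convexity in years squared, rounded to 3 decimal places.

22.210

With y = 0.065:
  t   CF        PV=CF/(1+0.065)^t    t·PV        t(t+1)·PV
  1       700.00       657.2770       657.2770       1,314.5540
  2       700.00       617.1615     1,234.3230       3,702.9690
  3       700.00       579.4944     1,738.4831       6,953.9324
  4       700.00       544.1262     2,176.5047      10,882.5233
  5    10,700.00     7,809.7250    39,048.6248     234,291.7485
  Σ                 10,207.7840    44,855.2125     257,145.7271
P = 10,207.7840.
Convexity = Σ t(t+1)·PV / [P·(1+y)²] = 257,145.7271 / (10,207.7840 × 1.134225) = 22.21000.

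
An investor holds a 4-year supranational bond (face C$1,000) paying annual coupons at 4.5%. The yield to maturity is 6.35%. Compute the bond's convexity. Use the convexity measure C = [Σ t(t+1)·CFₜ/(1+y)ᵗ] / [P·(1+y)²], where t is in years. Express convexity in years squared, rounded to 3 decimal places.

With y = 0.0635:
  t   CF        PV=CF/(1+0.0635)^t    t·PV        t(t+1)·PV
  1        45.00        42.3131        42.3131          84.6262
  2        45.00        39.7867        79.5733         238.7200
  3        45.00        37.4111       112.2332         448.9327
  4     1,045.00       816.8951     3,267.5806      16,337.9028
  Σ                    936.4060     3,501.7002      17,110.1818
P = 936.4060.
Convexity = Σ t(t+1)·PV / [P·(1+y)²] = 17,110.1818 / (936.4060 × 1.131032) = 16.15532.

16.155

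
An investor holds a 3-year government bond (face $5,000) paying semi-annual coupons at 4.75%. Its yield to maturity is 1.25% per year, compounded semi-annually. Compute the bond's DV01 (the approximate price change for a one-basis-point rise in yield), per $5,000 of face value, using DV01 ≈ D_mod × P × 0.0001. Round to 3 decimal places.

$1.557

Periodic yield y = 0.00625.
  t   CF        PV=CF/(1+0.00625)^t    t·PV
  1       118.75       118.0124       118.0124
  2       118.75       117.2794       234.5589
  3       118.75       116.5510       349.6529
  4       118.75       115.8271       463.3083
  5       118.75       115.1076       575.5382
  6     5,118.75     4,930.9268    29,585.5610
  Σ                  5,513.7044    31,326.6317
P = 5,513.7044; D_Mac = 5.68159 half-year periods = 2.84080 yrs; D_mod = 2.82315 yrs.
DV01 ≈ 2.82315 × 5,513.7044 × 0.0001 = 1.556603.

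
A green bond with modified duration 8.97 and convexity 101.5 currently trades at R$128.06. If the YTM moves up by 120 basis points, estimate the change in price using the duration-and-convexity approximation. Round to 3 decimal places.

-R$12.849

Duration effect: -D_mod·Δy = -8.97 × (+0.012) = -0.107640
Convexity effect: ½·C·(Δy)² = 0.5 × 101.5 × (0.012)² = +0.0073080
ΔP/P ≈ -0.107640 + 0.0073080 = -0.100332
ΔP ≈ 128.06 × (-0.100332) = -12.84851592.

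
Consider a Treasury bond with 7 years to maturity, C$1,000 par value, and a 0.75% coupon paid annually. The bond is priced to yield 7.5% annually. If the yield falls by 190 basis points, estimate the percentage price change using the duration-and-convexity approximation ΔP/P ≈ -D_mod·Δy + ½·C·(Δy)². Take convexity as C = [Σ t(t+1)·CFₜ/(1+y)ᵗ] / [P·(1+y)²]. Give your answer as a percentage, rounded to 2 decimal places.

+12.85%

With y = 0.075:
  t   CF        PV=CF/(1+0.075)^t    t·PV        t(t+1)·PV
  1         7.50         6.9767         6.9767          13.9535
  2         7.50         6.4900        12.9800          38.9400
  3         7.50         6.0372        18.1116          72.4465
  4         7.50         5.6160        22.4640         112.3201
  5         7.50         5.2242        26.1209         156.7257
  6         7.50         4.8597        29.1583         204.1079
  7     1,007.50       607.2756     4,250.9289      34,007.4315
  Σ                    642.4794     4,366.7405      34,605.9251
P = 642.4794; D_Mac = 6.79670 yrs; D_mod = 6.32251 yrs; C = 46.60949.
Duration effect: -6.32251 × (-0.019) = +0.120128
Convexity effect: 0.5 × 46.60949 × (-0.019)² = +0.0084130
ΔP/P ≈ +0.120128 + 0.0084130 = +0.128541 = +12.8541%.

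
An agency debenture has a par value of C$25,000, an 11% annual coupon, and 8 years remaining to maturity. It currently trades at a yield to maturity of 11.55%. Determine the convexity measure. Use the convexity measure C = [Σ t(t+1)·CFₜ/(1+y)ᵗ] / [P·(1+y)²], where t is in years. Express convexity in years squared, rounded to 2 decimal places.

With y = 0.1155:
  t   CF        PV=CF/(1+0.1155)^t    t·PV        t(t+1)·PV
  1     2,750.00     2,465.2622     2,465.2622       4,930.5244
  2     2,750.00     2,210.0065     4,420.0129      13,260.0388
  3     2,750.00     1,981.1802     5,943.5405      23,774.1619
  4     2,750.00     1,776.0468     7,104.1870      35,520.9352
  5     2,750.00     1,592.1531     7,960.7654      47,764.5923
  6     2,750.00     1,427.2999     8,563.7996      59,946.5973
  7     2,750.00     1,279.5159     8,956.6110      71,652.8878
  8    27,750.00    11,574.6106    92,596.8851     833,371.9658
  Σ                 24,306.0751   138,011.0637   1,090,221.7036
P = 24,306.0751.
Convexity = Σ t(t+1)·PV / [P·(1+y)²] = 1,090,221.7036 / (24,306.0751 × 1.244340) = 36.04631.

36.05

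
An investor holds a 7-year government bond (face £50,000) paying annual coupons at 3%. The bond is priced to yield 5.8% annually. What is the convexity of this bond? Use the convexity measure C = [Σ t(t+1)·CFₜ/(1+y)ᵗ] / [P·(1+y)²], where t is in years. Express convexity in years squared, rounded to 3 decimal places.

With y = 0.058:
  t   CF        PV=CF/(1+0.058)^t    t·PV        t(t+1)·PV
  1     1,500.00     1,417.7694     1,417.7694       2,835.5388
  2     1,500.00     1,340.0467     2,680.0933       8,040.2800
  3     1,500.00     1,266.5848     3,799.7543      15,199.0170
  4     1,500.00     1,197.1501     4,788.6002      23,943.0010
  5     1,500.00     1,131.5218     5,657.6089      33,945.6536
  6     1,500.00     1,069.4913     6,416.9478      44,918.6343
  7    51,500.00    34,706.2392   242,943.6741   1,943,549.3929
  Σ                 42,128.8031   267,704.4480   2,072,431.5176
P = 42,128.8031.
Convexity = Σ t(t+1)·PV / [P·(1+y)²] = 2,072,431.5176 / (42,128.8031 × 1.119364) = 43.94705.

43.947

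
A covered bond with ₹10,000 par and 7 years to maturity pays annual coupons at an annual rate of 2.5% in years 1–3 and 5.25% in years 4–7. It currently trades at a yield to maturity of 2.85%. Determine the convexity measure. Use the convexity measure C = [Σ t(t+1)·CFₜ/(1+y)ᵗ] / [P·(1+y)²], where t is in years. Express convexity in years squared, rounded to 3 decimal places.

46.767

With y = 0.0285:
  t   CF        PV=CF/(1+0.0285)^t    t·PV        t(t+1)·PV
  1       250.00       243.0724       243.0724         486.1449
  2       250.00       236.3368       472.6737       1,418.0210
  3       250.00       229.7879       689.3636       2,757.4546
  4       525.00       469.1828     1,876.7314       9,383.6568
  5       525.00       456.1817     2,280.9083      13,685.4499
  6       525.00       443.5408     2,661.2445      18,628.7115
  7    10,525.00     8,645.5382    60,518.7672     484,150.1372
  Σ                 10,723.6406    68,742.7611     530,509.5759
P = 10,723.6406.
Convexity = Σ t(t+1)·PV / [P·(1+y)²] = 530,509.5759 / (10,723.6406 × 1.057812) = 46.76731.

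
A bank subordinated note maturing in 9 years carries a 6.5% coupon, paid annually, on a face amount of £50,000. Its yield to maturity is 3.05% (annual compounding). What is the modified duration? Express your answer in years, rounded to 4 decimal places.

Periodic yield y = 0.0305. First find Macaulay duration:
  t   CF        PV=CF/(1+0.0305)^t    t·PV
  1     3,250.00     3,153.8088     3,153.8088
  2     3,250.00     3,060.4647     6,120.9293
  3     3,250.00     2,969.8832     8,909.6497
  4     3,250.00     2,881.9827    11,527.9310
  5     3,250.00     2,796.6839    13,983.4194
  6     3,250.00     2,713.9096    16,283.4579
  7     3,250.00     2,633.5853    18,435.0970
  8     3,250.00     2,555.6383    20,445.1066
  9    53,250.00    40,633.8195   365,704.3755
  Σ                 63,399.7761   464,563.7752
P = 63,399.7761; Macaulay duration = 464,563.7752 / 63,399.7761 = 7.32753 years.
Modified duration = D_Mac / (1 + y) = 7.32753 / 1.0305 = 7.11066 years.

7.1107 years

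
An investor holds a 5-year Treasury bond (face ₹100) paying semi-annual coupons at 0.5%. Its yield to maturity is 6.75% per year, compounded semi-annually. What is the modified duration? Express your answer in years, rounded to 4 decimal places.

4.7713 years

Periodic yield y = 0.03375. First find Macaulay duration:
  t   CF        PV=CF/(1+0.03375)^t    t·PV
  1         0.25         0.2418         0.2418
  2         0.25         0.2339         0.4679
  3         0.25         0.2263         0.6789
  4         0.25         0.2189         0.8757
  5         0.25         0.2118         1.0588
  6         0.25         0.2049         1.2291
  7         0.25         0.1982         1.3872
  8         0.25         0.1917         1.5336
  9         0.25         0.1854         1.6689
  10      100.25        71.9332       719.3316
  Σ                     73.8461       728.4736
P = 73.8461; Macaulay duration = 728.4736 / 73.8461 = 9.86476 half-year periods = 4.93238 years.
Modified duration = D_Mac / (1 + y) = 4.93238 / 1.03375 = 4.77134 years.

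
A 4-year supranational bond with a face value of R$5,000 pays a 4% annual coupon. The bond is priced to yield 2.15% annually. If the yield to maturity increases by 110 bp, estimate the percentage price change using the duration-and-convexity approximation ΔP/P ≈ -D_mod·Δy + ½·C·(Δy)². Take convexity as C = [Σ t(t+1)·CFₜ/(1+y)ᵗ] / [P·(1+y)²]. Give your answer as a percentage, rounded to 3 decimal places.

-3.967%

With y = 0.0215:
  t   CF        PV=CF/(1+0.0215)^t    t·PV        t(t+1)·PV
  1       200.00       195.7905       195.7905         391.5810
  2       200.00       191.6696       383.3392       1,150.0176
  3       200.00       187.6354       562.9063       2,251.6253
  4     5,200.00     4,775.8410    19,103.3640      95,516.8200
  Σ                  5,350.9366    20,245.4001      99,310.0440
P = 5,350.9366; D_Mac = 3.78352 yrs; D_mod = 3.70389 yrs; C = 17.78634.
Duration effect: -3.70389 × (+0.011) = -0.040743
Convexity effect: 0.5 × 17.78634 × (0.011)² = +0.0010761
ΔP/P ≈ -0.040743 + 0.0010761 = -0.039667 = -3.9667%.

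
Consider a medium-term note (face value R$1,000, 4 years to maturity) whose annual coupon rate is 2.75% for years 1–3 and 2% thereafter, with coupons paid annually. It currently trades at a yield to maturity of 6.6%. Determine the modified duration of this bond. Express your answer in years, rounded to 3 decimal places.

Periodic yield y = 0.066. First find Macaulay duration:
  t   CF        PV=CF/(1+0.066)^t    t·PV
  1        27.50        25.7974        25.7974
  2        27.50        24.2002        48.4003
  3        27.50        22.7018        68.1055
  4     1,020.00       789.8986     3,159.5945
  Σ                    862.5980     3,301.8977
P = 862.5980; Macaulay duration = 3,301.8977 / 862.5980 = 3.82785 years.
Modified duration = D_Mac / (1 + y) = 3.82785 / 1.066 = 3.59086 years.

3.591 years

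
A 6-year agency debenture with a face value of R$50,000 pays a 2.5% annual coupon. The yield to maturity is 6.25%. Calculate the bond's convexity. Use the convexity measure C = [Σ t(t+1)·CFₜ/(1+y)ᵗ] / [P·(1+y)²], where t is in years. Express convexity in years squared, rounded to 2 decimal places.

33.93

With y = 0.0625:
  t   CF        PV=CF/(1+0.0625)^t    t·PV        t(t+1)·PV
  1     1,250.00     1,176.4706     1,176.4706       2,352.9412
  2     1,250.00     1,107.2664     2,214.5329       6,643.5986
  3     1,250.00     1,042.1331     3,126.3993      12,505.5974
  4     1,250.00       980.8312     3,923.3247      19,616.6234
  5     1,250.00       923.1352     4,615.6761      27,694.0565
  6    51,250.00    35,622.1590   213,732.9538   1,496,130.6766
  Σ                 40,851.9955   228,789.3574   1,564,943.4937
P = 40,851.9955.
Convexity = Σ t(t+1)·PV / [P·(1+y)²] = 1,564,943.4937 / (40,851.9955 × 1.128906) = 33.93341.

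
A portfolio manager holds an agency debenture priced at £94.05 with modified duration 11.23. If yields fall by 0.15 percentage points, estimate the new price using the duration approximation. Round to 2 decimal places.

£95.63

Duration approximation: ΔP/P ≈ -D_mod · Δy = -11.23 × (-0.0015) = +0.016845.
New price ≈ 94.05 × (1 + 0.016845) = 95.63427225.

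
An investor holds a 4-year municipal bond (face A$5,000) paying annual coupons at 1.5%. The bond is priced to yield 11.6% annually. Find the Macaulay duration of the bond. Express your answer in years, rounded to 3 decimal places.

3.891 years

Periodic yield y = 0.116. Discount each cash flow and weight by its year:
  t   CF        PV=CF/(1+0.116)^t    t·PV
  1        75.00        67.2043        67.2043
  2        75.00        60.2189       120.4378
  3        75.00        53.9596       161.8788
  4     5,075.00     3,271.7436    13,086.9746
  Σ                  3,453.1265    13,436.4955
Price P = Σ PV = 3,453.1265.
Macaulay duration = Σ(t·PV) / P = 13,436.4955 / 3,453.1265 = 3.89111 years.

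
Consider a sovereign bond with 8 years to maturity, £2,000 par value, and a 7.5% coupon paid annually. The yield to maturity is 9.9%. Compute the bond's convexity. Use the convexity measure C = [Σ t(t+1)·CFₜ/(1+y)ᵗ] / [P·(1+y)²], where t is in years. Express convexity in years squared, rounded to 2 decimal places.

With y = 0.099:
  t   CF        PV=CF/(1+0.099)^t    t·PV        t(t+1)·PV
  1       150.00       136.4877       136.4877         272.9754
  2       150.00       124.1926       248.3853         745.1559
  3       150.00       113.0051       339.0154       1,356.0616
  4       150.00       102.8254       411.3017       2,056.5084
  5       150.00        93.5627       467.8136       2,806.8813
  6       150.00        85.1344       510.8064       3,575.6450
  7       150.00        77.4653       542.2574       4,338.0588
  8     2,150.00     1,010.3153     8,082.5222      72,742.7000
  Σ                  1,742.9886    10,738.5897      87,893.9865
P = 1,742.9886.
Convexity = Σ t(t+1)·PV / [P·(1+y)²] = 87,893.9865 / (1,742.9886 × 1.207801) = 41.75122.

41.75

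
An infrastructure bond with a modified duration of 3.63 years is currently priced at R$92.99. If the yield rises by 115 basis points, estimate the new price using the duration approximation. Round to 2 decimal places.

R$89.11

Duration approximation: ΔP/P ≈ -D_mod · Δy = -3.63 × (+0.0115) = -0.041745.
New price ≈ 92.99 × (1 - 0.041745) = 89.10813245.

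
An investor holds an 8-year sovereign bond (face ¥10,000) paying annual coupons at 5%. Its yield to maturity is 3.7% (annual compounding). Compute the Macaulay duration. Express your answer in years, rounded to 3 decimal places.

6.845 years

Periodic yield y = 0.037. Discount each cash flow and weight by its year:
  t   CF        PV=CF/(1+0.037)^t    t·PV
  1       500.00       482.1601       482.1601
  2       500.00       464.9567       929.9134
  3       500.00       448.3671     1,345.1013
  4       500.00       432.3694     1,729.4777
  5       500.00       416.9426     2,084.7128
  6       500.00       402.0661     2,412.3966
  7       500.00       387.7205     2,714.0432
  8    10,500.00     7,851.6196    62,812.9564
  Σ                 10,886.2020    74,510.7615
Price P = Σ PV = 10,886.2020.
Macaulay duration = Σ(t·PV) / P = 74,510.7615 / 10,886.2020 = 6.84451 years.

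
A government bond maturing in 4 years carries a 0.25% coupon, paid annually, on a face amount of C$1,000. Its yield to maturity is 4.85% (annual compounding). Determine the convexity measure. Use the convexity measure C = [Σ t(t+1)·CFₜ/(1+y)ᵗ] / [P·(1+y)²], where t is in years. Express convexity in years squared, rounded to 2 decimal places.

18.09

With y = 0.0485:
  t   CF        PV=CF/(1+0.0485)^t    t·PV        t(t+1)·PV
  1         2.50         2.3844         2.3844           4.7687
  2         2.50         2.2741         4.5481          13.6444
  3         2.50         2.1689         6.5066          26.0265
  4     1,002.50       829.4890     3,317.9561      16,589.7804
  Σ                    836.3163     3,331.3952      16,634.2200
P = 836.3163.
Convexity = Σ t(t+1)·PV / [P·(1+y)²] = 16,634.2200 / (836.3163 × 1.099352) = 18.09235.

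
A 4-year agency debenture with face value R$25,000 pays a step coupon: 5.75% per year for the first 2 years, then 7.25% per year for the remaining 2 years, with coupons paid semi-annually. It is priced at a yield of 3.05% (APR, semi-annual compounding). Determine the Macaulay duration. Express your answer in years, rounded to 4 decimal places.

3.6406 years

Periodic yield y = 0.01525. Discount each cash flow and weight by its period:
  t   CF        PV=CF/(1+0.01525)^t    t·PV
  1       718.75       707.9537       707.9537
  2       718.75       697.3196     1,394.6392
  3       718.75       686.8452     2,060.5356
  4       718.75       676.5281     2,706.1126
  5       906.25       840.2007     4,201.0034
  6       906.25       827.5801     4,965.4805
  7       906.25       815.1491     5,706.0434
  8    25,906.25    22,952.0017   183,616.0134
  Σ                 28,203.5781   205,357.7817
Price P = Σ PV = 28,203.5781.
Macaulay duration = Σ(t·PV) / P = 205,357.7817 / 28,203.5781 = 7.28127 half-year periods.
In years: 7.28127 / 2 = 3.64063 years.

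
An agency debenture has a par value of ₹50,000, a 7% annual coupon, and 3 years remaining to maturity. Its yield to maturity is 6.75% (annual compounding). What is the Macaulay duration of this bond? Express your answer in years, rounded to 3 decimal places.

Periodic yield y = 0.0675. Discount each cash flow and weight by its year:
  t   CF        PV=CF/(1+0.0675)^t    t·PV
  1     3,500.00     3,278.6885     3,278.6885
  2     3,500.00     3,071.3710     6,142.7420
  3    53,500.00    43,979.4841   131,938.4524
  Σ                 50,329.5436   141,359.8829
Price P = Σ PV = 50,329.5436.
Macaulay duration = Σ(t·PV) / P = 141,359.8829 / 50,329.5436 = 2.80869 years.

2.809 years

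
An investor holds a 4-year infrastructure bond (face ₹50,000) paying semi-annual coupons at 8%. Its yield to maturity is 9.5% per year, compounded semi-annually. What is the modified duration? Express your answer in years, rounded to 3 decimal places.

Periodic yield y = 0.0475. First find Macaulay duration:
  t   CF        PV=CF/(1+0.0475)^t    t·PV
  1     2,000.00     1,909.3079     1,909.3079
  2     2,000.00     1,822.7283     3,645.4566
  3     2,000.00     1,740.0747     5,220.2242
  4     2,000.00     1,661.1692     6,644.6768
  5     2,000.00     1,585.8417     7,929.2086
  6     2,000.00     1,513.9300     9,083.5802
  7     2,000.00     1,445.2793    10,116.9549
  8    52,000.00    35,873.2803   286,986.2421
  Σ                 47,551.6114   331,535.6512
P = 47,551.6114; Macaulay duration = 331,535.6512 / 47,551.6114 = 6.97212 half-year periods = 3.48606 years.
Modified duration = D_Mac / (1 + y) = 3.48606 / 1.0475 = 3.32798 years.

3.328 years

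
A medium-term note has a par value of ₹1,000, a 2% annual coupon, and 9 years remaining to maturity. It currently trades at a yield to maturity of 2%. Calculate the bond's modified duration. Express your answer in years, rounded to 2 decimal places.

8.16 years

Periodic yield y = 0.02. First find Macaulay duration:
  t   CF        PV=CF/(1+0.02)^t    t·PV
  1        20.00        19.6078        19.6078
  2        20.00        19.2234        38.4468
  3        20.00        18.8464        56.5393
  4        20.00        18.4769        73.9076
  5        20.00        18.1146        90.5731
  6        20.00        17.7594       106.5566
  7        20.00        17.4112       121.8784
  8        20.00        17.0698       136.5585
  9     1,020.00       853.4904     7,681.4133
  Σ                  1,000.0000     8,325.4814
P = 1,000.0000; Macaulay duration = 8,325.4814 / 1,000.0000 = 8.32548 years.
Modified duration = D_Mac / (1 + y) = 8.32548 / 1.02 = 8.16224 years.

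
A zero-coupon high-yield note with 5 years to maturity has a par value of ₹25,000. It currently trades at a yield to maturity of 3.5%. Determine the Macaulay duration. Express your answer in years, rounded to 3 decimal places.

5.000 years

A zero-coupon bond has a single cash flow at maturity, so its Macaulay duration equals its maturity: 5 years.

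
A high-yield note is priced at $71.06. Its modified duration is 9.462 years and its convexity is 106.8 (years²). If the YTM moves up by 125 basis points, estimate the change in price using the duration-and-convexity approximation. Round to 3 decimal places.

Duration effect: -D_mod·Δy = -9.462 × (+0.0125) = -0.118275
Convexity effect: ½·C·(Δy)² = 0.5 × 106.8 × (0.0125)² = +0.00834375
ΔP/P ≈ -0.118275 + 0.00834375 = -0.10993125
ΔP ≈ 71.06 × (-0.10993125) = -7.811714625.

-$7.812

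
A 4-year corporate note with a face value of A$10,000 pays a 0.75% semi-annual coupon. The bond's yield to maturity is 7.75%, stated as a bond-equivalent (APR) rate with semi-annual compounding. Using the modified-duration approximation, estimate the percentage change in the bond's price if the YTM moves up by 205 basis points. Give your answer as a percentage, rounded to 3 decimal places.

-7.773%

Periodic yield y = 0.03875. Modified duration first:
  t   CF        PV=CF/(1+0.03875)^t    t·PV
  1        37.50        36.1011        36.1011
  2        37.50        34.7544        69.5087
  3        37.50        33.4579       100.3736
  4        37.50        32.2097       128.8389
  5        37.50        31.0082       155.0408
  6        37.50        29.8514       179.1085
  7        37.50        28.7378       201.1648
  8    10,037.50     7,405.2080    59,241.6643
  Σ                  7,631.3285    60,111.8008
P = 7,631.3285; D_Mac = 7.87698 half-year periods = 3.93849 yrs; D_mod = 3.93849/(1+0.03875) = 3.79157 yrs.
ΔP/P ≈ -D_mod · Δy = -3.79157 × (+0.0205) = -0.077727 = -7.7727%.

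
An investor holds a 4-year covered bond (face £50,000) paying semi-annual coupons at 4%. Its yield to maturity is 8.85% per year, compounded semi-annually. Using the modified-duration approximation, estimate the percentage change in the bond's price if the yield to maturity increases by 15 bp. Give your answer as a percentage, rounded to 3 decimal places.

Periodic yield y = 0.04425. Modified duration first:
  t   CF        PV=CF/(1+0.04425)^t    t·PV
  1     1,000.00       957.6251       957.6251
  2     1,000.00       917.0458     1,834.0916
  3     1,000.00       878.1861     2,634.5582
  4     1,000.00       840.9730     3,363.8921
  5     1,000.00       805.3369     4,026.6843
  6     1,000.00       771.2108     4,627.2647
  7     1,000.00       738.5308     5,169.7156
  8    51,000.00    36,069.0168   288,552.1347
  Σ                 41,977.9253   311,165.9664
P = 41,977.9253; D_Mac = 7.41261 half-year periods = 3.70630 yrs; D_mod = 3.70630/(1+0.04425) = 3.54925 yrs.
ΔP/P ≈ -D_mod · Δy = -3.54925 × (+0.0015) = -0.005324 = -0.5324%.

-0.532%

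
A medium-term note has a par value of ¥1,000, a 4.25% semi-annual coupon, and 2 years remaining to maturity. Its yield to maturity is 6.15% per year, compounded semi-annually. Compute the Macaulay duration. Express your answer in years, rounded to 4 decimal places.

1.9372 years

Periodic yield y = 0.03075. Discount each cash flow and weight by its period:
  t   CF        PV=CF/(1+0.03075)^t    t·PV
  1        21.25        20.6161        20.6161
  2        21.25        20.0010        40.0020
  3        21.25        19.4043        58.2130
  4     1,021.25       904.7294     3,618.9175
  Σ                    964.7508     3,737.7487
Price P = Σ PV = 964.7508.
Macaulay duration = Σ(t·PV) / P = 3,737.7487 / 964.7508 = 3.87432 half-year periods.
In years: 3.87432 / 2 = 1.93716 years.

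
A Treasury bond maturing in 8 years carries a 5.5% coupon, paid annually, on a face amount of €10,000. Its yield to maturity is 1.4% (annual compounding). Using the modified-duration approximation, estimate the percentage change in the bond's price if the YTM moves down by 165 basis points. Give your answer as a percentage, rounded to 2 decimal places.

+11.18%

Periodic yield y = 0.014. Modified duration first:
  t   CF        PV=CF/(1+0.014)^t    t·PV
  1       550.00       542.4063       542.4063
  2       550.00       534.9175     1,069.8349
  3       550.00       527.5320     1,582.5961
  4       550.00       520.2485     2,080.9942
  5       550.00       513.0656     2,565.3281
  6       550.00       505.9819     3,035.8912
  7       550.00       498.9959     3,492.9715
  8    10,550.00     9,439.4963    75,515.9702
  Σ                 13,082.6440    89,885.9926
P = 13,082.6440; D_Mac = 6.87063 yrs; D_mod = 6.87063/(1+0.014) = 6.77577 yrs.
ΔP/P ≈ -D_mod · Δy = -6.77577 × (-0.0165) = +0.111800 = +11.1800%.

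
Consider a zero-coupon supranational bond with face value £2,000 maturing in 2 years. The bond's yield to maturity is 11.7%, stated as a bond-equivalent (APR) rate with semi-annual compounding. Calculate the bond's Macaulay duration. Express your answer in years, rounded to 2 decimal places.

A zero-coupon bond has a single cash flow at maturity, so its Macaulay duration equals its maturity: 2 years.
(Equivalently: 4 semi-annual periods ÷ 2 = 2 years.)

2.00 years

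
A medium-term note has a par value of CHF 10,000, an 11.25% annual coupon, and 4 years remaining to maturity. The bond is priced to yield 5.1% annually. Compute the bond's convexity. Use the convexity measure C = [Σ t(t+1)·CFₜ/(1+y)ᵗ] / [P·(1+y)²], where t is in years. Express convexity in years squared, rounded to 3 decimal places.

With y = 0.051:
  t   CF        PV=CF/(1+0.051)^t    t·PV        t(t+1)·PV
  1     1,125.00     1,070.4091     1,070.4091       2,140.8183
  2     1,125.00     1,018.4673     2,036.9346       6,110.8038
  3     1,125.00       969.0460     2,907.1379      11,628.5515
  4    11,125.00     9,117.7810    36,471.1239     182,355.6195
  Σ                 12,175.7034    42,485.6055     202,235.7931
P = 12,175.7034.
Convexity = Σ t(t+1)·PV / [P·(1+y)²] = 202,235.7931 / (12,175.7034 × 1.104601) = 15.03691.

15.037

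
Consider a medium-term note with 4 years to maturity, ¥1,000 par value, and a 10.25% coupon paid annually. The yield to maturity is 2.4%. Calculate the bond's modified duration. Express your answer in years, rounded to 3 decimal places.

Periodic yield y = 0.024. First find Macaulay duration:
  t   CF        PV=CF/(1+0.024)^t    t·PV
  1       102.50       100.0977       100.0977
  2       102.50        97.7516       195.5032
  3       102.50        95.4606       286.3817
  4     1,102.50     1,002.7179     4,010.8716
  Σ                  1,296.0277     4,592.8542
P = 1,296.0277; Macaulay duration = 4,592.8542 / 1,296.0277 = 3.54379 years.
Modified duration = D_Mac / (1 + y) = 3.54379 / 1.024 = 3.46074 years.

3.461 years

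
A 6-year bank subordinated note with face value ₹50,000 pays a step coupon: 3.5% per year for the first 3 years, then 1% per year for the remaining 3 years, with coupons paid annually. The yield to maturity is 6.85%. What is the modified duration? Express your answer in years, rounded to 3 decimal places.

Periodic yield y = 0.0685. First find Macaulay duration:
  t   CF        PV=CF/(1+0.0685)^t    t·PV
  1     1,750.00     1,637.8100     1,637.8100
  2     1,750.00     1,532.8124     3,065.6247
  3     1,750.00     1,434.5460     4,303.6379
  4       500.00       383.5941     1,534.3763
  5       500.00       359.0024     1,795.0121
  6    50,500.00    33,934.7160   203,608.2961
  Σ                 39,282.4809   215,944.7572
P = 39,282.4809; Macaulay duration = 215,944.7572 / 39,282.4809 = 5.49723 years.
Modified duration = D_Mac / (1 + y) = 5.49723 / 1.0685 = 5.14481 years.

5.145 years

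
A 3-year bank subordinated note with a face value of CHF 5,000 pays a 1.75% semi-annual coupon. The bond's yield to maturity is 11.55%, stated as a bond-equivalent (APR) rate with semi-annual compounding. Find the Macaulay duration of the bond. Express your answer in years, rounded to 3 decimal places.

Periodic yield y = 0.05775. Discount each cash flow and weight by its period:
  t   CF        PV=CF/(1+0.05775)^t    t·PV
  1        43.75        41.3614        41.3614
  2        43.75        39.1032        78.2063
  3        43.75        36.9683       110.9048
  4        43.75        34.9499       139.7996
  5        43.75        33.0417       165.2087
  6     5,043.75     3,601.2672    21,607.6033
  Σ                  3,786.6917    22,143.0841
Price P = Σ PV = 3,786.6917.
Macaulay duration = Σ(t·PV) / P = 22,143.0841 / 3,786.6917 = 5.84761 half-year periods.
In years: 5.84761 / 2 = 2.92380 years.

2.924 years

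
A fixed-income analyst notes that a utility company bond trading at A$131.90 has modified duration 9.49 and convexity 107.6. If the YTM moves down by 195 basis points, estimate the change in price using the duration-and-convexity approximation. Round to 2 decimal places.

+A$27.11

Duration effect: -D_mod·Δy = -9.49 × (-0.0195) = +0.185055
Convexity effect: ½·C·(Δy)² = 0.5 × 107.6 × (-0.0195)² = +0.02045745
ΔP/P ≈ +0.185055 + 0.02045745 = +0.20551245
ΔP ≈ 131.90 × (+0.20551245) = +27.107092155.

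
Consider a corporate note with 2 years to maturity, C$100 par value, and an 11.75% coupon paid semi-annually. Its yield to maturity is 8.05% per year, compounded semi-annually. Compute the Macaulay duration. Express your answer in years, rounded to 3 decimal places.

Periodic yield y = 0.04025. Discount each cash flow and weight by its period:
  t   CF        PV=CF/(1+0.04025)^t    t·PV
  1        5.875         5.6477         5.6477
  2        5.875         5.4292        10.8583
  3        5.875         5.2191        15.6573
  4      105.875        90.4154       361.6617
  Σ                    106.7114       393.8250
Price P = Σ PV = 106.7114.
Macaulay duration = Σ(t·PV) / P = 393.8250 / 106.7114 = 3.69056 half-year periods.
In years: 3.69056 / 2 = 1.84528 years.

1.845 years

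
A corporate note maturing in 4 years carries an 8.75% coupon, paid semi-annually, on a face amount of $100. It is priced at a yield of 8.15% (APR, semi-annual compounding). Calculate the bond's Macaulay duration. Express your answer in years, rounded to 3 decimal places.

Periodic yield y = 0.04075. Discount each cash flow and weight by its period:
  t   CF        PV=CF/(1+0.04075)^t    t·PV
  1        4.375         4.2037         4.2037
  2        4.375         4.0391         8.0782
  3        4.375         3.8810        11.6429
  4        4.375         3.7290        14.9160
  5        4.375         3.5830        17.9150
  6        4.375         3.4427        20.6562
  7        4.375         3.3079        23.1553
  8      104.375        75.8272       606.6178
  Σ                    102.0136       707.1851
Price P = Σ PV = 102.0136.
Macaulay duration = Σ(t·PV) / P = 707.1851 / 102.0136 = 6.93226 half-year periods.
In years: 6.93226 / 2 = 3.46613 years.

3.466 years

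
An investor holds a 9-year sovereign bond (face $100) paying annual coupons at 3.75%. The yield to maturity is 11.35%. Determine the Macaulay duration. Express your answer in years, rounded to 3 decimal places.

Periodic yield y = 0.1135. Discount each cash flow and weight by its year:
  t   CF        PV=CF/(1+0.1135)^t    t·PV
  1         3.75         3.3678         3.3678
  2         3.75         3.0245         6.0490
  3         3.75         2.7162         8.1486
  4         3.75         2.4393         9.7573
  5         3.75         2.1907        10.9534
  6         3.75         1.9674        11.8043
  7         3.75         1.7669        12.3680
  8         3.75         1.5868        12.6940
  9       103.75        39.4254       354.8286
  Σ                     58.4848       429.9710
Price P = Σ PV = 58.4848.
Macaulay duration = Σ(t·PV) / P = 429.9710 / 58.4848 = 7.35184 years.

7.352 years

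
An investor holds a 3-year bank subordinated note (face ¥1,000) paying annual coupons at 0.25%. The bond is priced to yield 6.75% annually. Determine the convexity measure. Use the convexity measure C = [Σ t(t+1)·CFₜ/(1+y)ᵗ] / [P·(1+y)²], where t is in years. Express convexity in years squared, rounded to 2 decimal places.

10.49

With y = 0.0675:
  t   CF        PV=CF/(1+0.0675)^t    t·PV        t(t+1)·PV
  1         2.50         2.3419         2.3419           4.6838
  2         2.50         2.1938         4.3877          13.1630
  3     1,002.50       824.1015     2,472.3046       9,889.2186
  Σ                    828.6373     2,479.0342       9,907.0654
P = 828.6373.
Convexity = Σ t(t+1)·PV / [P·(1+y)²] = 9,907.0654 / (828.6373 × 1.139556) = 10.49167.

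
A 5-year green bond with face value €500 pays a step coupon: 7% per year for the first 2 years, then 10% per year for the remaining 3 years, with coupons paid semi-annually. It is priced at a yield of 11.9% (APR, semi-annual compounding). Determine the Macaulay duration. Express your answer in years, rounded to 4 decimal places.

Periodic yield y = 0.0595. Discount each cash flow and weight by its period:
  t   CF        PV=CF/(1+0.0595)^t    t·PV
  1        17.50        16.5172        16.5172
  2        17.50        15.5896        31.1793
  3        17.50        14.7141        44.1424
  4        17.50        13.8878        55.5513
  5        25.00        18.7256        93.6279
  6        25.00        17.6740       106.0439
  7        25.00        16.6814       116.7700
  8        25.00        15.7446       125.9570
  9        25.00        14.8604       133.7439
  10      525.00       294.5437     2,945.4367
  Σ                    438.9385     3,668.9696
Price P = Σ PV = 438.9385.
Macaulay duration = Σ(t·PV) / P = 3,668.9696 / 438.9385 = 8.35873 half-year periods.
In years: 8.35873 / 2 = 4.17937 years.

4.1794 years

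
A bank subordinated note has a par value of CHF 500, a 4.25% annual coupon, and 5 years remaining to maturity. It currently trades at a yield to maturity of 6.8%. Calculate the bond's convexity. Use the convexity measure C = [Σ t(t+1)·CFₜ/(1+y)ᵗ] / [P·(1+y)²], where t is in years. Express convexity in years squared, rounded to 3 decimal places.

23.398

With y = 0.068:
  t   CF        PV=CF/(1+0.068)^t    t·PV        t(t+1)·PV
  1        21.25        19.8970        19.8970          39.7940
  2        21.25        18.6302        37.2603         111.7809
  3        21.25        17.4440        52.3319         209.3276
  4        21.25        16.3333        65.3332         326.6660
  5       521.25       375.1369     1,875.6846      11,254.1075
  Σ                    447.4413     2,050.5070      11,941.6760
P = 447.4413.
Convexity = Σ t(t+1)·PV / [P·(1+y)²] = 11,941.6760 / (447.4413 × 1.140624) = 23.39843.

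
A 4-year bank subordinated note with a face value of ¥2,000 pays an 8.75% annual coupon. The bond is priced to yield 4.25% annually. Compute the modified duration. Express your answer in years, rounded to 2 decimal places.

3.43 years

Periodic yield y = 0.0425. First find Macaulay duration:
  t   CF        PV=CF/(1+0.0425)^t    t·PV
  1       175.00       167.8657       167.8657
  2       175.00       161.0223       322.0445
  3       175.00       154.4578       463.3734
  4     2,175.00     1,841.4291     7,365.7165
  Σ                  2,324.7749     8,319.0001
P = 2,324.7749; Macaulay duration = 8,319.0001 / 2,324.7749 = 3.57841 years.
Modified duration = D_Mac / (1 + y) = 3.57841 / 1.0425 = 3.43253 years.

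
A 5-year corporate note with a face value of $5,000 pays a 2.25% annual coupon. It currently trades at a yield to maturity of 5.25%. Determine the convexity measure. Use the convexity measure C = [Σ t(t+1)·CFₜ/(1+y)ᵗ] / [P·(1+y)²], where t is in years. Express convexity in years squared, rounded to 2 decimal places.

With y = 0.0525:
  t   CF        PV=CF/(1+0.0525)^t    t·PV        t(t+1)·PV
  1       112.50       106.8884       106.8884         213.7767
  2       112.50       101.5566       203.1133         609.3398
  3       112.50        96.4909       289.4726       1,157.8904
  4       112.50        91.6778       366.7111       1,833.5557
  5     5,112.50     3,958.4284    19,792.1422     118,752.8533
  Σ                  4,355.0421    20,758.3276     122,567.4159
P = 4,355.0421.
Convexity = Σ t(t+1)·PV / [P·(1+y)²] = 122,567.4159 / (4,355.0421 × 1.107756) = 25.40613.

25.41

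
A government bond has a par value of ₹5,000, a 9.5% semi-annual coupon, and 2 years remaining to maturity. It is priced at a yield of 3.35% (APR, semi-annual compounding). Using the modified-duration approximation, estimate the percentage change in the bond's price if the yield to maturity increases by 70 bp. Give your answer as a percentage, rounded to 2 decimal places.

Periodic yield y = 0.01675. Modified duration first:
  t   CF        PV=CF/(1+0.01675)^t    t·PV
  1       237.50       233.5874       233.5874
  2       237.50       229.7393       459.4786
  3       237.50       225.9545       677.8636
  4     5,237.50     4,900.8037    19,603.2150
  Σ                  5,590.0850    20,974.1446
P = 5,590.0850; D_Mac = 3.75203 half-year periods = 1.87601 yrs; D_mod = 1.87601/(1+0.01675) = 1.84511 yrs.
ΔP/P ≈ -D_mod · Δy = -1.84511 × (+0.007) = -0.012916 = -1.2916%.

-1.29%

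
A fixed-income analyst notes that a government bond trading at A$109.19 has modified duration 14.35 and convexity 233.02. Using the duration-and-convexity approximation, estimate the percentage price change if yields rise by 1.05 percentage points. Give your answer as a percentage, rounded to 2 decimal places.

Duration effect: -D_mod·Δy = -14.35 × (+0.0105) = -0.150675
Convexity effect: ½·C·(Δy)² = 0.5 × 233.02 × (0.0105)² = +0.0128452275
ΔP/P ≈ -0.150675 + 0.0128452275 = -0.1378297725
= -13.78297725%.

-13.78%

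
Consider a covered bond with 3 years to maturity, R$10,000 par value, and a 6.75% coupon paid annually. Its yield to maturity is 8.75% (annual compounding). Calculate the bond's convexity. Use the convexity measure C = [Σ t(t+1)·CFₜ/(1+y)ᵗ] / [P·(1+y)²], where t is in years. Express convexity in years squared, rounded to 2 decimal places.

9.29

With y = 0.0875:
  t   CF        PV=CF/(1+0.0875)^t    t·PV        t(t+1)·PV
  1       675.00       620.6897       620.6897       1,241.3793
  2       675.00       570.7491     1,141.4982       3,424.4946
  3    10,675.00     8,300.0381    24,900.1144      99,600.4574
  Σ                  9,491.4769    26,662.3022     104,266.3314
P = 9,491.4769.
Convexity = Σ t(t+1)·PV / [P·(1+y)²] = 104,266.3314 / (9,491.4769 × 1.182656) = 9.28863.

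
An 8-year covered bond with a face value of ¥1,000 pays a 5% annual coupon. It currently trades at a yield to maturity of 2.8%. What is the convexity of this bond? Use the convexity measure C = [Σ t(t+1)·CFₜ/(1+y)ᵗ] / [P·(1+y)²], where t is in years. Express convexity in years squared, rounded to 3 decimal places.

55.542

With y = 0.028:
  t   CF        PV=CF/(1+0.028)^t    t·PV        t(t+1)·PV
  1        50.00        48.6381        48.6381          97.2763
  2        50.00        47.3134        94.6267         283.8801
  3        50.00        46.0247       138.0740         552.2960
  4        50.00        44.7711       179.0843         895.4215
  5        50.00        43.5516       217.7582       1,306.5490
  6        50.00        42.3654       254.1924       1,779.3468
  7        50.00        41.2115       288.4804       2,307.8428
  8     1,050.00       841.8687     6,734.9499      60,614.5490
  Σ                  1,155.7445     7,955.8040      67,837.1616
P = 1,155.7445.
Convexity = Σ t(t+1)·PV / [P·(1+y)²] = 67,837.1616 / (1,155.7445 × 1.056784) = 55.54176.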